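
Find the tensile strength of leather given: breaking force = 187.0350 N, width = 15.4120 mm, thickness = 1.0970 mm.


Formula: TS = force / (width * thickness)
Substituting: TS = 187.0350 / (15.4120 * 1.0970)
Result: 11.0626 N/mm^2


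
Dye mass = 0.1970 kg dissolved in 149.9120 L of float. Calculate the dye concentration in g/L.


Formula: Conc = dye_mass(kg) / volume(L) * 1000
Substituting: Conc = 0.1970 / 149.9120 * 1000
Result: 1.3141 g/L


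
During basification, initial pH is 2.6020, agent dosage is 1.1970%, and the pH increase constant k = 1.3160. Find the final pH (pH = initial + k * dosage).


Formula: pH_final = pH_initial + k * base_pct
Substituting: pH_final = 2.6020 + 1.3160 * 1.1970
Result: 4.1773


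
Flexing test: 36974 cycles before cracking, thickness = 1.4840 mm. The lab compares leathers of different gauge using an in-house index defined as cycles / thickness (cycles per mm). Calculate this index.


Formula: Index = cycles / thickness
Substituting: Index = 36974 / 1.4840
Result: 24915.0943 cycles/mm


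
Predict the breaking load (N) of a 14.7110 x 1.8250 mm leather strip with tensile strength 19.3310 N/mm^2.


Formula: F = TS * w * t
Substituting: F = 19.3310 * 14.7110 * 1.8250
Result: 518.9905 N


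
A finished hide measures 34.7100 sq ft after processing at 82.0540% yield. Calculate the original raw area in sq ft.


Formula: raw = finished * 100 / yield
Substituting: raw = 34.7100 * 100 / 82.0540
Result: 42.3014 sq ft


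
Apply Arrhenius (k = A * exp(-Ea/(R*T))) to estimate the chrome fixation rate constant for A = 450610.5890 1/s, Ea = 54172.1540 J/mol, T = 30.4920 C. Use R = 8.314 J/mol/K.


T_K = T_C + 273.15 = 30.4920 + 273.15 = 303.6420 K
exponent = -Ea / (R * T_K) = -54172.1540 / (8.314 * 303.6420) = -21.4587
k = A * exp(exponent) = 450610.5890 * exp(-21.4587) = 2.1597e-04 1/s


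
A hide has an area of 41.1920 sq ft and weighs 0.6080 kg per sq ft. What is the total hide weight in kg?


Formula: Weight = area * weight_per_sqft
Substituting: Weight = 41.1920 * 0.6080
Result: 25.0447 kg


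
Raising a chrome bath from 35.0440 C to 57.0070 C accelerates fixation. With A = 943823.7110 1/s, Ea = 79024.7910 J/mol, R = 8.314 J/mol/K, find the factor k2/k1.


T1 = 35.0440 + 273.15 = 308.1940 K; T2 = 57.0070 + 273.15 = 330.1570 K
k1 = A * exp(-Ea/(R*T1)) = 943823.7110 * exp(-79024.7910/(8.314*308.1940)) = 3.8088e-08 1/s
k2 = A * exp(-Ea/(R*T2)) = 943823.7110 * exp(-79024.7910/(8.314*330.1570)) = 2.9635e-07 1/s
k2/k1 = 2.9635e-07 / 3.8088e-08 = 7.7806


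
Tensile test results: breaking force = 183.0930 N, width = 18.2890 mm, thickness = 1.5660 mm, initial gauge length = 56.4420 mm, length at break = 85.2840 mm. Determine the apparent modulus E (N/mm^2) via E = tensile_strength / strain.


TS = F / (w * t) = 183.0930 / (18.2890 * 1.5660) = 6.3928 N/mm^2
strain = (Lf - L0) / L0 = (85.2840 - 56.4420) / 56.4420 = 0.5110
E = TS / strain = 6.3928 / 0.5110 = 12.5103 N/mm^2


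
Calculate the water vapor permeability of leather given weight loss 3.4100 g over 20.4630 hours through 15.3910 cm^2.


Formula: WVP = loss / (area * time)
Substituting: WVP = 3.4100 / (15.3910 * 20.4630)
Result: 0.0108273 g/(cm^2*hr)


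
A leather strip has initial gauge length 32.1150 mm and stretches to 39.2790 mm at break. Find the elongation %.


Formula: Elongation = (Lf - L0) / L0 * 100
Substituting: Elongation = (39.2790 - 32.1150) / 32.1150 * 100
Result: 22.3073 %


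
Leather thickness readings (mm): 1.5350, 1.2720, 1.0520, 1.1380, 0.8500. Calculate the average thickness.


Formula: Average = sum / n
Substituting: Average = 5.8470 / 5
Result: 1.1694 mm


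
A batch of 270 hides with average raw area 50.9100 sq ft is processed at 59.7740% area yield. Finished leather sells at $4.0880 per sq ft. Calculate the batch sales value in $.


Raw_total = N * avg_area = 270 * 50.9100 = 13745.7000 sq ft
Finished = Raw_total * yield / 100 = 13745.7000 * 59.7740 / 100 = 8216.3547 sq ft
Value = Finished * price = 8216.3547 * 4.0880 = 33588.4581 $


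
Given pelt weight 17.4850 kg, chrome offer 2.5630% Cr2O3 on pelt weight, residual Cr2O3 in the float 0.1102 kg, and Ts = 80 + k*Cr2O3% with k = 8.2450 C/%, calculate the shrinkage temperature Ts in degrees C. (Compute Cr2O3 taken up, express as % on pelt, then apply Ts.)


Offered = pelt * offer_pct / 100 = 17.4850 * 2.5630 / 100 = 0.4481 kg
Uptake = offered - residual = 0.4481 - 0.1102 = 0.3379 kg
Cr2O3% on pelt = uptake / pelt * 100 = 0.3379 / 17.4850 * 100 = 1.9327 %
Ts = 80 + k * Cr2O3% = 80 + 8.2450 * 1.9327 = 95.9355 C


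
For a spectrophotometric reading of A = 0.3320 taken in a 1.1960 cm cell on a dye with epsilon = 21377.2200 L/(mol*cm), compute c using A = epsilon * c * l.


Formula: c = A / (epsilon * l)
Substituting: c = 0.3320 / (21377.2200 * 1.1960)
Result: 1.2985e-05 mol/L


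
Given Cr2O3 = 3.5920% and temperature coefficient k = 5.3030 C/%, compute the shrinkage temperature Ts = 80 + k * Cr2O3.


Formula: Ts = 80 + k * Cr2O3
Substituting: Ts = 80 + 5.3030 * 3.5920
Result: 99.0484 C


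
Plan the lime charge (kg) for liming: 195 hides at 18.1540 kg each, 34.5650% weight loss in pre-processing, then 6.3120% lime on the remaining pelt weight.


Total_raw = N * avg_wt = 195 * 18.1540 = 3540.0300 kg
Substrate = Total_raw * (1 - loss/100) = 3540.0300 * (1 - 34.5650/100) = 2316.4186 kg
Lime = Substrate * pct / 100 = 2316.4186 * 6.3120 / 100 = 146.2123 kg


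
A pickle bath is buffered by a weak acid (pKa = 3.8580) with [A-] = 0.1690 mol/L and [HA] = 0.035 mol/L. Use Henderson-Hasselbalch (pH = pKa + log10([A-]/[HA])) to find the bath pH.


ratio = [A-] / [HA] = 0.1690 / 0.035 = 4.8286
log10(ratio) = 0.6838
pH = pKa + log10(ratio) = 3.8580 + 0.6838 = 4.5418


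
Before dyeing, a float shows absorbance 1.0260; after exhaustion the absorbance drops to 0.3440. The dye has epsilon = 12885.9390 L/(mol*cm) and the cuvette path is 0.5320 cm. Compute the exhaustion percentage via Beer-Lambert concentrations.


c_initial = A_i / (epsilon * l) = 1.0260 / (12885.9390 * 0.5320) = 1.4966e-04 mol/L
c_final = A_f / (epsilon * l) = 0.3440 / (12885.9390 * 0.5320) = 5.0180e-05 mol/L
Exhaustion = (c_initial - c_final) / c_initial * 100 = (1.4966e-04 - 5.0180e-05) / 1.4966e-04 * 100 = 66.4717 %


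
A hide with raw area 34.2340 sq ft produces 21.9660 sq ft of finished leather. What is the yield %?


Formula: Yield = finished / raw * 100
Substituting: Yield = 21.9660 / 34.2340 * 100
Result: 64.1643 %


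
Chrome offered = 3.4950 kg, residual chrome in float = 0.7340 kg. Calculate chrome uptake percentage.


Formula: Uptake = (offered - residual) / offered * 100
Substituting: Uptake = (3.4950 - 0.7340) / 3.4950 * 100
Result: 78.9986 %


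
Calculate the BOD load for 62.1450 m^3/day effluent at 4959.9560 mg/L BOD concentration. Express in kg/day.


Formula: BOD_load = volume * conc / 1000
Substituting: BOD_load = 62.1450 * 4959.9560 / 1000
Result: 308.2365 kg/day


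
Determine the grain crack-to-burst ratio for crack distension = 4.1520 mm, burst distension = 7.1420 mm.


Formula: Ratio = crack / burst
Substituting: Ratio = 4.1520 / 7.1420
Result: 0.5813


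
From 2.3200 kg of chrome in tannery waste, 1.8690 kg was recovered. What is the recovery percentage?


Formula: Recovery = recovered / input * 100
Substituting: Recovery = 1.8690 / 2.3200 * 100
Result: 80.5603 %


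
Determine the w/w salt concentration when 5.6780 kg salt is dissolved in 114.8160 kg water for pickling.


Formula: Conc = salt / (water + salt) * 100
Substituting: Conc = 5.6780 / (114.8160 + 5.6780) * 100
Result: 4.7123 %


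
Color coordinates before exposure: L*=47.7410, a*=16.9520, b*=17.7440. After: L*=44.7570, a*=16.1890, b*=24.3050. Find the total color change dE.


dL = -2.9840, da = -0.7630, db = 6.5610
dE = sqrt((-2.9840)^2 + (-0.7630)^2 + 6.5610^2) = 7.2480


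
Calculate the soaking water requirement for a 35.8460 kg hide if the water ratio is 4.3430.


Formula: Water = hide_weight * ratio
Substituting: Water = 35.8460 * 4.3430
Result: 155.6792 kg


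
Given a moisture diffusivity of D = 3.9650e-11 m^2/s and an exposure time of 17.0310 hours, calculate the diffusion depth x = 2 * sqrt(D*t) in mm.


t = 17.0310 hr * 3600 = 61311.6000 s
D * t = 3.9650e-11 * 61311.6000 = 2.4310e-06
x = 2 * sqrt(D*t) = 2 * sqrt(2.4310e-06) = 0.00311834 m = 3.1183 mm


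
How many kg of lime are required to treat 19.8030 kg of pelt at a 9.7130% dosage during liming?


Formula: Lime = substrate * pct / 100
Substituting: Lime = 19.8030 * 9.7130 / 100
Result: 1.9235 kg


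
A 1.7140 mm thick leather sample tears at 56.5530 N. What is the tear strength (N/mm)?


Formula: Tear strength = force / thickness
Substituting: Tear strength = 56.5530 / 1.7140
Result: 32.9947 N/mm


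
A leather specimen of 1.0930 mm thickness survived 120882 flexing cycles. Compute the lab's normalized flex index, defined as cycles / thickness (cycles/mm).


Formula: Index = cycles / thickness
Substituting: Index = 120882 / 1.0930
Result: 110596.5233 cycles/mm


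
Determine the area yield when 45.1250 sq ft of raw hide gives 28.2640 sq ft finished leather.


Formula: Yield = finished / raw * 100
Substituting: Yield = 28.2640 / 45.1250 * 100
Result: 62.6349 %


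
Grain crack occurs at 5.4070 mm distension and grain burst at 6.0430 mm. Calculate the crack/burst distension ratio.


Formula: Ratio = crack / burst
Substituting: Ratio = 5.4070 / 6.0430
Result: 0.8948


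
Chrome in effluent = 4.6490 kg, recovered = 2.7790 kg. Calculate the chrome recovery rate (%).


Formula: Recovery = recovered / input * 100
Substituting: Recovery = 2.7790 / 4.6490 * 100
Result: 59.7763 %


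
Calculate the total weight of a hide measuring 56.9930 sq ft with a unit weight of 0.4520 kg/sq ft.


Formula: Weight = area * weight_per_sqft
Substituting: Weight = 56.9930 * 0.4520
Result: 25.7608 kg


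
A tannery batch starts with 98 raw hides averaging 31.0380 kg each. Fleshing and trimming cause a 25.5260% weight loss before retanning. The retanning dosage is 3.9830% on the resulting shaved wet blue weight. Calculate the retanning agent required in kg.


Total_raw = N * avg_wt = 98 * 31.0380 = 3041.7240 kg
Substrate = Total_raw * (1 - loss/100) = 3041.7240 * (1 - 25.5260/100) = 2265.2935 kg
Retan = Substrate * pct / 100 = 2265.2935 * 3.9830 / 100 = 90.2266 kg


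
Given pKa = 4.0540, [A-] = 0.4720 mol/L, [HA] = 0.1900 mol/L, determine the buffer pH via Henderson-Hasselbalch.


ratio = [A-] / [HA] = 0.4720 / 0.1900 = 2.4842
log10(ratio) = 0.3952
pH = pKa + log10(ratio) = 4.0540 + 0.3952 = 4.4492


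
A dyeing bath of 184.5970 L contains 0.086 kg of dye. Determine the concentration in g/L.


Formula: Conc = dye_mass(kg) / volume(L) * 1000
Substituting: Conc = 0.086 / 184.5970 * 1000
Result: 0.4659 g/L


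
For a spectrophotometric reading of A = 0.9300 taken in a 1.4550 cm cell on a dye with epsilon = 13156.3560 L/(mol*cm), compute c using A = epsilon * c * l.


Formula: c = A / (epsilon * l)
Substituting: c = 0.9300 / (13156.3560 * 1.4550)
Result: 4.8583e-05 mol/L


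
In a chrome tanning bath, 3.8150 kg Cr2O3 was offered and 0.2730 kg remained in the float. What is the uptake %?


Formula: Uptake = (offered - residual) / offered * 100
Substituting: Uptake = (3.8150 - 0.2730) / 3.8150 * 100
Result: 92.8440 %


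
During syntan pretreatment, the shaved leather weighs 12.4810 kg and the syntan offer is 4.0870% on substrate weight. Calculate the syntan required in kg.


Formula: Syntan = substrate * pct / 100
Substituting: Syntan = 12.4810 * 4.0870 / 100
Result: 0.5101 kg


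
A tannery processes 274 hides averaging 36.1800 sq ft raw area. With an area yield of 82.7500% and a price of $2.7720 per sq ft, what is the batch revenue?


Raw_total = N * avg_area = 274 * 36.1800 = 9913.3200 sq ft
Finished = Raw_total * yield / 100 = 9913.3200 * 82.7500 / 100 = 8203.2723 sq ft
Value = Finished * price = 8203.2723 * 2.7720 = 22739.4708 $


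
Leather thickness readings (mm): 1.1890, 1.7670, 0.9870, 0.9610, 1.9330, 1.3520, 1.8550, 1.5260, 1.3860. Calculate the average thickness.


Formula: Average = sum / n
Substituting: Average = 12.9560 / 9
Result: 1.4396 mm


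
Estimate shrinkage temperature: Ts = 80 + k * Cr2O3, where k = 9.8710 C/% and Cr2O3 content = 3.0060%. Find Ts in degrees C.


Formula: Ts = 80 + k * Cr2O3
Substituting: Ts = 80 + 9.8710 * 3.0060
Result: 109.6722 C


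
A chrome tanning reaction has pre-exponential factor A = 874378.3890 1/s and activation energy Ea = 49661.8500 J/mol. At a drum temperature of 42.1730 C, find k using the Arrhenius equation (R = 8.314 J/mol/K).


T_K = T_C + 273.15 = 42.1730 + 273.15 = 315.3230 K
exponent = -Ea / (R * T_K) = -49661.8500 / (8.314 * 315.3230) = -18.9434
k = A * exp(exponent) = 874378.3890 * exp(-18.9434) = 0.0051844 1/s


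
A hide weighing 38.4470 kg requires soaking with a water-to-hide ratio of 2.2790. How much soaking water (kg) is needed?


Formula: Water = hide_weight * ratio
Substituting: Water = 38.4470 * 2.2790
Result: 87.6207 kg


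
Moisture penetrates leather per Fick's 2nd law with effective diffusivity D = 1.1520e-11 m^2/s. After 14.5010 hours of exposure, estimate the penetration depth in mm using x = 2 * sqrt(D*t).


t = 14.5010 hr * 3600 = 52203.6000 s
D * t = 1.1520e-11 * 52203.6000 = 6.0139e-07
x = 2 * sqrt(D*t) = 2 * sqrt(6.0139e-07) = 0.00155098 m = 1.5510 mm


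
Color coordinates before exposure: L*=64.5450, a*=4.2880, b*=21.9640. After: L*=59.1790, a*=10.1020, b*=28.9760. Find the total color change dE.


dL = -5.3660, da = 5.8140, db = 7.0120
dE = sqrt((-5.3660)^2 + 5.8140^2 + 7.0120^2) = 10.5719


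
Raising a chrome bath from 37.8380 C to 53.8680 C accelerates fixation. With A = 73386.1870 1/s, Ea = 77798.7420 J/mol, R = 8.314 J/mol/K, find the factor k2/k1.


T1 = 37.8380 + 273.15 = 310.9880 K; T2 = 53.8680 + 273.15 = 327.0180 K
k1 = A * exp(-Ea/(R*T1)) = 73386.1870 * exp(-77798.7420/(8.314*310.9880)) = 6.2776e-09 1/s
k2 = A * exp(-Ea/(R*T2)) = 73386.1870 * exp(-77798.7420/(8.314*327.0180)) = 2.7438e-08 1/s
k2/k1 = 2.7438e-08 / 6.2776e-09 = 4.3709


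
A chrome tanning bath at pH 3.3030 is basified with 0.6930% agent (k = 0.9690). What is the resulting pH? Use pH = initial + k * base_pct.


Formula: pH_final = pH_initial + k * base_pct
Substituting: pH_final = 3.3030 + 0.9690 * 0.6930
Result: 3.9745


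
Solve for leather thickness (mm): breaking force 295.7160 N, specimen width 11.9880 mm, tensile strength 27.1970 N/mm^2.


Formula: t = F / (TS * w)
Substituting: t = 295.7160 / (27.1970 * 11.9880)
Result: 0.9070 mm


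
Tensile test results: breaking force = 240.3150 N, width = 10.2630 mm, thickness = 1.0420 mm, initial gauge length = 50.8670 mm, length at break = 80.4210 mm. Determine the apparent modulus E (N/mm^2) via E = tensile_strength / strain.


TS = F / (w * t) = 240.3150 / (10.2630 * 1.0420) = 22.4719 N/mm^2
strain = (Lf - L0) / L0 = (80.4210 - 50.8670) / 50.8670 = 0.5810
E = TS / strain = 22.4719 / 0.5810 = 38.6775 N/mm^2


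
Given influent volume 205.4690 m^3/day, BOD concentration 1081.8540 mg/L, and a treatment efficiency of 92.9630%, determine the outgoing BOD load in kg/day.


Load_in = volume * conc / 1000 = 205.4690 * 1081.8540 / 1000 = 222.2875 kg/day
Removed = Load_in * eff / 100 = 222.2875 * 92.9630 / 100 = 206.6451 kg/day
Load_out = Load_in - Removed = 222.2875 - 206.6451 = 15.6424 kg/day


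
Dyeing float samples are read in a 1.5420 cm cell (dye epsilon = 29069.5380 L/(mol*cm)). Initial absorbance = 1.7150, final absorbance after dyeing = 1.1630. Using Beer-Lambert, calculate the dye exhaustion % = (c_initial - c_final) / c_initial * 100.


c_initial = A_i / (epsilon * l) = 1.7150 / (29069.5380 * 1.5420) = 3.8260e-05 mol/L
c_final = A_f / (epsilon * l) = 1.1630 / (29069.5380 * 1.5420) = 2.5945e-05 mol/L
Exhaustion = (c_initial - c_final) / c_initial * 100 = (3.8260e-05 - 2.5945e-05) / 3.8260e-05 * 100 = 32.1866 %


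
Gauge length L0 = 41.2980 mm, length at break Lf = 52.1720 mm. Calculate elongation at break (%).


Formula: Elongation = (Lf - L0) / L0 * 100
Substituting: Elongation = (52.1720 - 41.2980) / 41.2980 * 100
Result: 26.3306 %


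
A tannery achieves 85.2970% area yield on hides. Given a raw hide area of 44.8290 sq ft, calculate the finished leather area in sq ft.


Formula: finished = raw * yield / 100
Substituting: finished = 44.8290 * 85.2970 / 100
Result: 38.2378 sq ft


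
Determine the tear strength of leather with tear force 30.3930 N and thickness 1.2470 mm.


Formula: Tear strength = force / thickness
Substituting: Tear strength = 30.3930 / 1.2470
Result: 24.3729 N/mm


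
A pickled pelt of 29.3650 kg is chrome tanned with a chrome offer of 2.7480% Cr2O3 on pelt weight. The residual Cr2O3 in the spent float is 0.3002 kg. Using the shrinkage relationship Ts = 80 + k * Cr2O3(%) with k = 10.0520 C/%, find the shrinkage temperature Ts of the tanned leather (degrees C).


Offered = pelt * offer_pct / 100 = 29.3650 * 2.7480 / 100 = 0.8070 kg
Uptake = offered - residual = 0.8070 - 0.3002 = 0.5068 kg
Cr2O3% on pelt = uptake / pelt * 100 = 0.5068 / 29.3650 * 100 = 1.7257 %
Ts = 80 + k * Cr2O3% = 80 + 10.0520 * 1.7257 = 97.3467 C


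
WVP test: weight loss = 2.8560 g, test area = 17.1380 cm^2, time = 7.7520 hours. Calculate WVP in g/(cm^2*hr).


Formula: WVP = loss / (area * time)
Substituting: WVP = 2.8560 / (17.1380 * 7.7520)
Result: 0.0214973 g/(cm^2*hr)


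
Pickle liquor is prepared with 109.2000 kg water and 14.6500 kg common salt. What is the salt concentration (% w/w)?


Formula: Conc = salt / (water + salt) * 100
Substituting: Conc = 14.6500 / (109.2000 + 14.6500) * 100
Result: 11.8288 %


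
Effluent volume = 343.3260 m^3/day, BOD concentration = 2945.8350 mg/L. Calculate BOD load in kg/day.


Formula: BOD_load = volume * conc / 1000
Substituting: BOD_load = 343.3260 * 2945.8350 / 1000
Result: 1011.3817 kg/day


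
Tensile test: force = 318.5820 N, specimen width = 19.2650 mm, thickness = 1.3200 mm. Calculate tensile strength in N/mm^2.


Formula: TS = force / (width * thickness)
Substituting: TS = 318.5820 / (19.2650 * 1.3200)
Result: 12.5279 N/mm^2


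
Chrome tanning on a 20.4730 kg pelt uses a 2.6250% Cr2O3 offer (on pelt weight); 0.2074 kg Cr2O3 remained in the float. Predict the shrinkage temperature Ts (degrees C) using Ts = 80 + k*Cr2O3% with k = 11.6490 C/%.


Offered = pelt * offer_pct / 100 = 20.4730 * 2.6250 / 100 = 0.5374 kg
Uptake = offered - residual = 0.5374 - 0.2074 = 0.3300 kg
Cr2O3% on pelt = uptake / pelt * 100 = 0.3300 / 20.4730 * 100 = 1.6120 %
Ts = 80 + k * Cr2O3% = 80 + 11.6490 * 1.6120 = 98.7777 C


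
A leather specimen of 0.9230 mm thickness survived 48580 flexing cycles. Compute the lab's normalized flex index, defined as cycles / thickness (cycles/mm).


Formula: Index = cycles / thickness
Substituting: Index = 48580 / 0.9230
Result: 52632.7194 cycles/mm


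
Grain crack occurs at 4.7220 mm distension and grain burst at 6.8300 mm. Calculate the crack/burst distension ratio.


Formula: Ratio = crack / burst
Substituting: Ratio = 4.7220 / 6.8300
Result: 0.6914


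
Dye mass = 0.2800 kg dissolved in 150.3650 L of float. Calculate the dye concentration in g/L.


Formula: Conc = dye_mass(kg) / volume(L) * 1000
Substituting: Conc = 0.2800 / 150.3650 * 1000
Result: 1.8621 g/L


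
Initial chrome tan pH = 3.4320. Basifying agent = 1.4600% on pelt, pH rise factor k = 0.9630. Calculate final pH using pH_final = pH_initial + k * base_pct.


Formula: pH_final = pH_initial + k * base_pct
Substituting: pH_final = 3.4320 + 0.9630 * 1.4600
Result: 4.8380


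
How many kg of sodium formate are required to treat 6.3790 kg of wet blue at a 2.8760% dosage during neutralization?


Formula: Neutralizer = substrate * pct / 100
Substituting: Neutralizer = 6.3790 * 2.8760 / 100
Result: 0.1835 kg


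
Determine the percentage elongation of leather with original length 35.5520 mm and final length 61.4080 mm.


Formula: Elongation = (Lf - L0) / L0 * 100
Substituting: Elongation = (61.4080 - 35.5520) / 35.5520 * 100
Result: 72.7273 %


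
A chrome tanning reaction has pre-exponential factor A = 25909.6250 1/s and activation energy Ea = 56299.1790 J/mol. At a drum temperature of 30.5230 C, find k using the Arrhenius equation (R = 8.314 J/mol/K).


T_K = T_C + 273.15 = 30.5230 + 273.15 = 303.6730 K
exponent = -Ea / (R * T_K) = -56299.1790 / (8.314 * 303.6730) = -22.2990
k = A * exp(exponent) = 25909.6250 * exp(-22.2990) = 5.3594e-06 1/s


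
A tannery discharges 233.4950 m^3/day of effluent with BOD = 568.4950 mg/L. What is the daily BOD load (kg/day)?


Formula: BOD_load = volume * conc / 1000
Substituting: BOD_load = 233.4950 * 568.4950 / 1000
Result: 132.7407 kg/day


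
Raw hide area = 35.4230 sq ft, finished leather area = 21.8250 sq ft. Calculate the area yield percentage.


Formula: Yield = finished / raw * 100
Substituting: Yield = 21.8250 / 35.4230 * 100
Result: 61.6125 %


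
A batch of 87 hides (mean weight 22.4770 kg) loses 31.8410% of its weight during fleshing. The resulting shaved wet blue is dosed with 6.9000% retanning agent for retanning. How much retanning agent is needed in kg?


Total_raw = N * avg_wt = 87 * 22.4770 = 1955.4990 kg
Substrate = Total_raw * (1 - loss/100) = 1955.4990 * (1 - 31.8410/100) = 1332.8486 kg
Retan = Substrate * pct / 100 = 1332.8486 * 6.9000 / 100 = 91.9666 kg


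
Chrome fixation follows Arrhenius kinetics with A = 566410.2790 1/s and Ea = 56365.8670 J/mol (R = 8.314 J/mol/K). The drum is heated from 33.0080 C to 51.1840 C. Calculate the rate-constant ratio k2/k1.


T1 = 33.0080 + 273.15 = 306.1580 K; T2 = 51.1840 + 273.15 = 324.3340 K
k1 = A * exp(-Ea/(R*T1)) = 566410.2790 * exp(-56365.8670/(8.314*306.1580)) = 1.3678e-04 1/s
k2 = A * exp(-Ea/(R*T2)) = 566410.2790 * exp(-56365.8670/(8.314*324.3340)) = 4.7312e-04 1/s
k2/k1 = 4.7312e-04 / 1.3678e-04 = 3.4590


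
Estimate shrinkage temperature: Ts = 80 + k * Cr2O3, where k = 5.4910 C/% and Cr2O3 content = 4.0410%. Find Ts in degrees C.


Formula: Ts = 80 + k * Cr2O3
Substituting: Ts = 80 + 5.4910 * 4.0410
Result: 102.1891 C


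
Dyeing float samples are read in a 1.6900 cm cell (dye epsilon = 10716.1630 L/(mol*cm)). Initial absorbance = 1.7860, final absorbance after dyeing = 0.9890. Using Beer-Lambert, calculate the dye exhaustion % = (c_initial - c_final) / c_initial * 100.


c_initial = A_i / (epsilon * l) = 1.7860 / (10716.1630 * 1.6900) = 9.8618e-05 mol/L
c_final = A_f / (epsilon * l) = 0.9890 / (10716.1630 * 1.6900) = 5.4610e-05 mol/L
Exhaustion = (c_initial - c_final) / c_initial * 100 = (9.8618e-05 - 5.4610e-05) / 9.8618e-05 * 100 = 44.6249 %


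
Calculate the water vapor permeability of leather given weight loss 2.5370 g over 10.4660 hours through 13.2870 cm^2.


Formula: WVP = loss / (area * time)
Substituting: WVP = 2.5370 / (13.2870 * 10.4660)
Result: 0.0182437 g/(cm^2*hr)


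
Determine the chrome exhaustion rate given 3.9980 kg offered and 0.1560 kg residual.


Formula: Uptake = (offered - residual) / offered * 100
Substituting: Uptake = (3.9980 - 0.1560) / 3.9980 * 100
Result: 96.0980 %


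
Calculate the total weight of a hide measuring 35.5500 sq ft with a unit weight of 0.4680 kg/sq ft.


Formula: Weight = area * weight_per_sqft
Substituting: Weight = 35.5500 * 0.4680
Result: 16.6374 kg


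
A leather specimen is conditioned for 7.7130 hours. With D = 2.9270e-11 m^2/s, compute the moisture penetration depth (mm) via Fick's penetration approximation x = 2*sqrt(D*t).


t = 7.7130 hr * 3600 = 27766.8000 s
D * t = 2.9270e-11 * 27766.8000 = 8.1273e-07
x = 2 * sqrt(D*t) = 2 * sqrt(8.1273e-07) = 0.00180304 m = 1.8030 mm


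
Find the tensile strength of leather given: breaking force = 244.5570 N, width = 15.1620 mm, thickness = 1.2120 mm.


Formula: TS = force / (width * thickness)
Substituting: TS = 244.5570 / (15.1620 * 1.2120)
Result: 13.3083 N/mm^2


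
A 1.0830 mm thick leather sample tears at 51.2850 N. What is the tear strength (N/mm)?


Formula: Tear strength = force / thickness
Substituting: Tear strength = 51.2850 / 1.0830
Result: 47.3546 N/mm


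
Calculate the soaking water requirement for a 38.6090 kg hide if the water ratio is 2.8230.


Formula: Water = hide_weight * ratio
Substituting: Water = 38.6090 * 2.8230
Result: 108.9932 kg


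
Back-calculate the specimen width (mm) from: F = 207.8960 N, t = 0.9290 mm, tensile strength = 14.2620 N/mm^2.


Formula: w = F / (TS * t)
Substituting: w = 207.8960 / (14.2620 * 0.9290)
Result: 15.6910 mm


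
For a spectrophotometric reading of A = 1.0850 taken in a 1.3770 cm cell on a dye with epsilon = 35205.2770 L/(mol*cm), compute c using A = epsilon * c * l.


Formula: c = A / (epsilon * l)
Substituting: c = 1.0850 / (35205.2770 * 1.3770)
Result: 2.2381e-05 mol/L


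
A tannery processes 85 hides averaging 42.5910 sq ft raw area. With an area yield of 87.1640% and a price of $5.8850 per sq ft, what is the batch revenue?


Raw_total = N * avg_area = 85 * 42.5910 = 3620.2350 sq ft
Finished = Raw_total * yield / 100 = 3620.2350 * 87.1640 / 100 = 3155.5416 sq ft
Value = Finished * price = 3155.5416 * 5.8850 = 18570.3625 $


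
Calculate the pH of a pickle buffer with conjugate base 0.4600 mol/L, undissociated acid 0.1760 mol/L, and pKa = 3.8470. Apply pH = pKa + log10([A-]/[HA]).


ratio = [A-] / [HA] = 0.4600 / 0.1760 = 2.6136
log10(ratio) = 0.4172
pH = pKa + log10(ratio) = 3.8470 + 0.4172 = 4.2642


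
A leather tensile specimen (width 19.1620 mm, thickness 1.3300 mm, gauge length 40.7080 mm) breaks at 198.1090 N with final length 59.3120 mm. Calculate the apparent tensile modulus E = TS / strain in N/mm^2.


TS = F / (w * t) = 198.1090 / (19.1620 * 1.3300) = 7.7734 N/mm^2
strain = (Lf - L0) / L0 = (59.3120 - 40.7080) / 40.7080 = 0.4570
E = TS / strain = 7.7734 / 0.4570 = 17.0092 N/mm^2


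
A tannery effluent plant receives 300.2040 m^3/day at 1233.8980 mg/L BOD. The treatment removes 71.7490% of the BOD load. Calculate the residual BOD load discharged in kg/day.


Load_in = volume * conc / 1000 = 300.2040 * 1233.8980 / 1000 = 370.4211 kg/day
Removed = Load_in * eff / 100 = 370.4211 * 71.7490 / 100 = 265.7734 kg/day
Load_out = Load_in - Removed = 370.4211 - 265.7734 = 104.6477 kg/day


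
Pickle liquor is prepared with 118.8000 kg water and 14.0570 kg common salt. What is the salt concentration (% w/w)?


Formula: Conc = salt / (water + salt) * 100
Substituting: Conc = 14.0570 / (118.8000 + 14.0570) * 100
Result: 10.5805 %


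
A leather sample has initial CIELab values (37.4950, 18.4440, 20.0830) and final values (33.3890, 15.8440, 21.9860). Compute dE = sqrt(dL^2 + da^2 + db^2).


dL = -4.1060, da = -2.6000, db = 1.9030
dE = sqrt((-4.1060)^2 + (-2.6000)^2 + 1.9030^2) = 5.2193


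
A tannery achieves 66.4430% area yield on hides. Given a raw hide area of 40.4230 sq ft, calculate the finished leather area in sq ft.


Formula: finished = raw * yield / 100
Substituting: finished = 40.4230 * 66.4430 / 100
Result: 26.8583 sq ft


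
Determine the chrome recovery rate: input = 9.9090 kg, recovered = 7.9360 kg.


Formula: Recovery = recovered / input * 100
Substituting: Recovery = 7.9360 / 9.9090 * 100
Result: 80.0888 %


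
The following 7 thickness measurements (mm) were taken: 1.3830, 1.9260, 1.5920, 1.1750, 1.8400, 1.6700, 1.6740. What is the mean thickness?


Formula: Average = sum / n
Substituting: Average = 11.2600 / 7
Result: 1.6086 mm


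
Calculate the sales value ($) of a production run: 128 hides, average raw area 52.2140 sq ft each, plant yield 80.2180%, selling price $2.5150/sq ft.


Raw_total = N * avg_area = 128 * 52.2140 = 6683.3920 sq ft
Finished = Raw_total * yield / 100 = 6683.3920 * 80.2180 / 100 = 5361.2834 sq ft
Value = Finished * price = 5361.2834 * 2.5150 = 13483.6277 $


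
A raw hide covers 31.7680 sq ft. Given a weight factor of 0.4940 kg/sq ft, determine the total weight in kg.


Formula: Weight = area * weight_per_sqft
Substituting: Weight = 31.7680 * 0.4940
Result: 15.6934 kg


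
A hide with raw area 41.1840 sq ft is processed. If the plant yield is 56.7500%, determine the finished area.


Formula: finished = raw * yield / 100
Substituting: finished = 41.1840 * 56.7500 / 100
Result: 23.3719 sq ft


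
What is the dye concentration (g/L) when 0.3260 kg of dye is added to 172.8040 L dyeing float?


Formula: Conc = dye_mass(kg) / volume(L) * 1000
Substituting: Conc = 0.3260 / 172.8040 * 1000
Result: 1.8865 g/L


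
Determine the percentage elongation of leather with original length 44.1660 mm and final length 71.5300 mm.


Formula: Elongation = (Lf - L0) / L0 * 100
Substituting: Elongation = (71.5300 - 44.1660) / 44.1660 * 100
Result: 61.9572 %


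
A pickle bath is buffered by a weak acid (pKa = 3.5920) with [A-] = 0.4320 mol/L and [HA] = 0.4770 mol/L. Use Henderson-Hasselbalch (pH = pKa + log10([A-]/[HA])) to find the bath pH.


ratio = [A-] / [HA] = 0.4320 / 0.4770 = 0.9057
log10(ratio) = -0.0430346
pH = pKa + log10(ratio) = 3.5920 - 0.0430346 = 3.5490


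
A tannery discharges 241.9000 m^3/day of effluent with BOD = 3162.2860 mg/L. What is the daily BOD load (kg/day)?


Formula: BOD_load = volume * conc / 1000
Substituting: BOD_load = 241.9000 * 3162.2860 / 1000
Result: 764.9570 kg/day


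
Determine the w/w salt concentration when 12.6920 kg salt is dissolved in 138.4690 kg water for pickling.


Formula: Conc = salt / (water + salt) * 100
Substituting: Conc = 12.6920 / (138.4690 + 12.6920) * 100
Result: 8.3963 %


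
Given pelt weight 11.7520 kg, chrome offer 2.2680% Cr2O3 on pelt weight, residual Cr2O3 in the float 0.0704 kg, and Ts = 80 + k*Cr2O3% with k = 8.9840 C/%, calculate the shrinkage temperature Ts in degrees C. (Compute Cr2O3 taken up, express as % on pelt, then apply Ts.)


Offered = pelt * offer_pct / 100 = 11.7520 * 2.2680 / 100 = 0.2665 kg
Uptake = offered - residual = 0.2665 - 0.0704 = 0.1961 kg
Cr2O3% on pelt = uptake / pelt * 100 = 0.1961 / 11.7520 * 100 = 1.6690 %
Ts = 80 + k * Cr2O3% = 80 + 8.9840 * 1.6690 = 94.9939 C


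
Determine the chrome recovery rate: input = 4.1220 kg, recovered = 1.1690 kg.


Formula: Recovery = recovered / input * 100
Substituting: Recovery = 1.1690 / 4.1220 * 100
Result: 28.3600 %


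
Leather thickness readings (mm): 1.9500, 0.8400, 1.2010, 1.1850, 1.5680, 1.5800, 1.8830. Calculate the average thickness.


Formula: Average = sum / n
Substituting: Average = 10.2070 / 7
Result: 1.4581 mm


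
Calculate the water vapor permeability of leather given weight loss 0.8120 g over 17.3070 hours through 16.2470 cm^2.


Formula: WVP = loss / (area * time)
Substituting: WVP = 0.8120 / (16.2470 * 17.3070)
Result: 0.00288776 g/(cm^2*hr)


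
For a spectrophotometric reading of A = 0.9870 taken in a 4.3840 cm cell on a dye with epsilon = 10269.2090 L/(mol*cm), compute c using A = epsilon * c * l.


Formula: c = A / (epsilon * l)
Substituting: c = 0.9870 / (10269.2090 * 4.3840)
Result: 2.1923e-05 mol/L


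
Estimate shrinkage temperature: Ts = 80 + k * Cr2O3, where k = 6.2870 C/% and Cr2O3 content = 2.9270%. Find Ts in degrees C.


Formula: Ts = 80 + k * Cr2O3
Substituting: Ts = 80 + 6.2870 * 2.9270
Result: 98.4020 C


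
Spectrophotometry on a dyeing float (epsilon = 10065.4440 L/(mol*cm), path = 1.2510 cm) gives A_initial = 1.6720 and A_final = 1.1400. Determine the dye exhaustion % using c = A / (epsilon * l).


c_initial = A_i / (epsilon * l) = 1.6720 / (10065.4440 * 1.2510) = 1.3278e-04 mol/L
c_final = A_f / (epsilon * l) = 1.1400 / (10065.4440 * 1.2510) = 9.0535e-05 mol/L
Exhaustion = (c_initial - c_final) / c_initial * 100 = (1.3278e-04 - 9.0535e-05) / 1.3278e-04 * 100 = 31.8182 %


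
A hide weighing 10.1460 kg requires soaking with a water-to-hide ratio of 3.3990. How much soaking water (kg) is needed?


Formula: Water = hide_weight * ratio
Substituting: Water = 10.1460 * 3.3990
Result: 34.4863 kg


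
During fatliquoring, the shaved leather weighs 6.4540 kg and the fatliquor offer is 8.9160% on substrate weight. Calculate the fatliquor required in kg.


Formula: Fat = substrate * pct / 100
Substituting: Fat = 6.4540 * 8.9160 / 100
Result: 0.5754 kg


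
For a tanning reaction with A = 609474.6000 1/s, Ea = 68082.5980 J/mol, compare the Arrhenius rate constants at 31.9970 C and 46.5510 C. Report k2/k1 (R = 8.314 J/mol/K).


T1 = 31.9970 + 273.15 = 305.1470 K; T2 = 46.5510 + 273.15 = 319.7010 K
k1 = A * exp(-Ea/(R*T1)) = 609474.6000 * exp(-68082.5980/(8.314*305.1470)) = 1.3497e-06 1/s
k2 = A * exp(-Ea/(R*T2)) = 609474.6000 * exp(-68082.5980/(8.314*319.7010)) = 4.5795e-06 1/s
k2/k1 = 4.5795e-06 / 1.3497e-06 = 3.3929


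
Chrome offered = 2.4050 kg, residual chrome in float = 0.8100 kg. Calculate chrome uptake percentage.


Formula: Uptake = (offered - residual) / offered * 100
Substituting: Uptake = (2.4050 - 0.8100) / 2.4050 * 100
Result: 66.3202 %


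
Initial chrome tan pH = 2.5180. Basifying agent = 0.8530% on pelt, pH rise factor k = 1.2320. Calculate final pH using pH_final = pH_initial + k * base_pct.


Formula: pH_final = pH_initial + k * base_pct
Substituting: pH_final = 2.5180 + 1.2320 * 0.8530
Result: 3.5689


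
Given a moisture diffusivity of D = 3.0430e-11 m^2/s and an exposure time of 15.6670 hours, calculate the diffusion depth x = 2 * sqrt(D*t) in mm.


t = 15.6670 hr * 3600 = 56401.2000 s
D * t = 3.0430e-11 * 56401.2000 = 1.7163e-06
x = 2 * sqrt(D*t) = 2 * sqrt(1.7163e-06) = 0.00262014 m = 2.6201 mm


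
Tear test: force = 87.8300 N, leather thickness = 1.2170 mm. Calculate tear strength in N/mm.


Formula: Tear strength = force / thickness
Substituting: Tear strength = 87.8300 / 1.2170
Result: 72.1693 N/mm


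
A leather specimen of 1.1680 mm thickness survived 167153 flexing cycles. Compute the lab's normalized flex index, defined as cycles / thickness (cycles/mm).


Formula: Index = cycles / thickness
Substituting: Index = 167153 / 1.1680
Result: 143110.4452 cycles/mm


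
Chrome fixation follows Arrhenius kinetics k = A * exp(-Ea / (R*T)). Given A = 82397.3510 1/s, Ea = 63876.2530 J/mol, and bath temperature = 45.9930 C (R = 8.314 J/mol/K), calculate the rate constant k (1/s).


T_K = T_C + 273.15 = 45.9930 + 273.15 = 319.1430 K
exponent = -Ea / (R * T_K) = -63876.2530 / (8.314 * 319.1430) = -24.0738
k = A * exp(exponent) = 82397.3510 * exp(-24.0738) = 2.8894e-06 1/s


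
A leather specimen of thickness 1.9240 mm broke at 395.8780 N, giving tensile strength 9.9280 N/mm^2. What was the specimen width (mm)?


Formula: w = F / (TS * t)
Substituting: w = 395.8780 / (9.9280 * 1.9240)
Result: 20.7250 mm


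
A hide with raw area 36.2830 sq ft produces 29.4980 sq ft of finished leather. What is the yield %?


Formula: Yield = finished / raw * 100
Substituting: Yield = 29.4980 / 36.2830 * 100
Result: 81.2998 %


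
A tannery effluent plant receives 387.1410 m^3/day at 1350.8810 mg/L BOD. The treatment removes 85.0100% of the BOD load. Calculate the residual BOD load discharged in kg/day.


Load_in = volume * conc / 1000 = 387.1410 * 1350.8810 / 1000 = 522.9814 kg/day
Removed = Load_in * eff / 100 = 522.9814 * 85.0100 / 100 = 444.5865 kg/day
Load_out = Load_in - Removed = 522.9814 - 444.5865 = 78.3949 kg/day


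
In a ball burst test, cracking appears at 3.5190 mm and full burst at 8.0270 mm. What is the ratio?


Formula: Ratio = crack / burst
Substituting: Ratio = 3.5190 / 8.0270
Result: 0.4384


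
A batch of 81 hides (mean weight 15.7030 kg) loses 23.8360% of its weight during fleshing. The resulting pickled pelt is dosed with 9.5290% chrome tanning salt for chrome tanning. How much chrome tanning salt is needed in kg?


Total_raw = N * avg_wt = 81 * 15.7030 = 1271.9430 kg
Substrate = Total_raw * (1 - loss/100) = 1271.9430 * (1 - 23.8360/100) = 968.7627 kg
Chrome = Substrate * pct / 100 = 968.7627 * 9.5290 / 100 = 92.3134 kg


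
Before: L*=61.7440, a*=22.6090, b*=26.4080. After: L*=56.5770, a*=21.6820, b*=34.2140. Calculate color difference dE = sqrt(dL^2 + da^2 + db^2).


dL = -5.1670, da = -0.9270, db = 7.8060
dE = sqrt((-5.1670)^2 + (-0.9270)^2 + 7.8060^2) = 9.4070


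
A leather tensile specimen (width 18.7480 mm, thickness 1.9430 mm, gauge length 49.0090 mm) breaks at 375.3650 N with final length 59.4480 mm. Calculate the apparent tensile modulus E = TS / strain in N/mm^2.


TS = F / (w * t) = 375.3650 / (18.7480 * 1.9430) = 10.3045 N/mm^2
strain = (Lf - L0) / L0 = (59.4480 - 49.0090) / 49.0090 = 0.2130
E = TS / strain = 10.3045 / 0.2130 = 48.3775 N/mm^2


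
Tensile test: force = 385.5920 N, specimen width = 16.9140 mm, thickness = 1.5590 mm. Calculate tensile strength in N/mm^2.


Formula: TS = force / (width * thickness)
Substituting: TS = 385.5920 / (16.9140 * 1.5590)
Result: 14.6230 N/mm^2


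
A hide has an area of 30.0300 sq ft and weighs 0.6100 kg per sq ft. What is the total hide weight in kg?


Formula: Weight = area * weight_per_sqft
Substituting: Weight = 30.0300 * 0.6100
Result: 18.3183 kg


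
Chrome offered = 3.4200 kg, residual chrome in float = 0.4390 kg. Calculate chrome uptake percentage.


Formula: Uptake = (offered - residual) / offered * 100
Substituting: Uptake = (3.4200 - 0.4390) / 3.4200 * 100
Result: 87.1637 %


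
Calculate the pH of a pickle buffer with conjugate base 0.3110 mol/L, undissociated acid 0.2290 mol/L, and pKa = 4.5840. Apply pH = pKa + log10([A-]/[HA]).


ratio = [A-] / [HA] = 0.3110 / 0.2290 = 1.3581
log10(ratio) = 0.1329
pH = pKa + log10(ratio) = 4.5840 + 0.1329 = 4.7169


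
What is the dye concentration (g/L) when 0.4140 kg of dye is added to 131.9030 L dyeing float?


Formula: Conc = dye_mass(kg) / volume(L) * 1000
Substituting: Conc = 0.4140 / 131.9030 * 1000
Result: 3.1387 g/L


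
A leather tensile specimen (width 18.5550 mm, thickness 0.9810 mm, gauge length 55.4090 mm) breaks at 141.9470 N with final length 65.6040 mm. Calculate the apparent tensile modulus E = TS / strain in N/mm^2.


TS = F / (w * t) = 141.9470 / (18.5550 * 0.9810) = 7.7982 N/mm^2
strain = (Lf - L0) / L0 = (65.6040 - 55.4090) / 55.4090 = 0.1840
E = TS / strain = 7.7982 / 0.1840 = 42.3828 N/mm^2


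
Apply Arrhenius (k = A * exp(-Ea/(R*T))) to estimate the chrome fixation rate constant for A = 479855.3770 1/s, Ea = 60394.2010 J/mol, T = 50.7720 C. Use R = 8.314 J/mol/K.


T_K = T_C + 273.15 = 50.7720 + 273.15 = 323.9220 K
exponent = -Ea / (R * T_K) = -60394.2010 / (8.314 * 323.9220) = -22.4256
k = A * exp(exponent) = 479855.3770 * exp(-22.4256) = 8.7454e-05 1/s


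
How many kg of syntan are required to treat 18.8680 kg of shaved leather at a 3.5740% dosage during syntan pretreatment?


Formula: Syntan = substrate * pct / 100
Substituting: Syntan = 18.8680 * 3.5740 / 100
Result: 0.6743 kg


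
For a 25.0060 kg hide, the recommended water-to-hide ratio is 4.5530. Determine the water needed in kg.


Formula: Water = hide_weight * ratio
Substituting: Water = 25.0060 * 4.5530
Result: 113.8523 kg


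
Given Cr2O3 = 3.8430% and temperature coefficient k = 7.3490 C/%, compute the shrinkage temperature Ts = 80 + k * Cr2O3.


Formula: Ts = 80 + k * Cr2O3
Substituting: Ts = 80 + 7.3490 * 3.8430
Result: 108.2422 C


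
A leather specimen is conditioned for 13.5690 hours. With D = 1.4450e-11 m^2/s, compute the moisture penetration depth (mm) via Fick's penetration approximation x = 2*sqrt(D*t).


t = 13.5690 hr * 3600 = 48848.4000 s
D * t = 1.4450e-11 * 48848.4000 = 7.0586e-07
x = 2 * sqrt(D*t) = 2 * sqrt(7.0586e-07) = 0.00168031 m = 1.6803 mm
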